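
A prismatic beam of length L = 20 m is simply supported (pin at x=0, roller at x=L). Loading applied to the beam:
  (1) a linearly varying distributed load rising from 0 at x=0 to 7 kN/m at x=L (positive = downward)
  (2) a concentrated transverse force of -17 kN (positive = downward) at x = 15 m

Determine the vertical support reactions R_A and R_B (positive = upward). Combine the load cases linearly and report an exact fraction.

Load 1 — triangular load w₀=7 kN/m (0→w₀ over full span):
  R_A = w₀L/6 = 7·20/6 = 70/3 kN
  R_B = w₀L/3 = 7·20/3 = 140/3 kN
Load 2 — point force P=-17 kN at a=15 m (b=L-a=5):
  R_A = Pb/L = (-17)·5/20 = -17/4 kN
  R_B = Pa/L = (-17)·15/20 = -51/4 kN
Superposition: R_A = 229/12 kN, R_B = 407/12 kN

R_A = 229/12 kN, R_B = 407/12 kN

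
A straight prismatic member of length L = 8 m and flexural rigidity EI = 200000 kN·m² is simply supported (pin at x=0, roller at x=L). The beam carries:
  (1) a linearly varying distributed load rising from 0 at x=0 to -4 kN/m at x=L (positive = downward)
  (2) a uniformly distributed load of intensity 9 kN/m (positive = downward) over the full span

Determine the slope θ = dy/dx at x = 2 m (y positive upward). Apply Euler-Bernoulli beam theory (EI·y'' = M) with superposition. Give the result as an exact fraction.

θ(2) = -4613/9000000 rad

Load 1 — triangular load w₀=-4 kN/m (0→w₀ over full span):
  θ_1 = -w₀(7L⁴-30L²x²+15x⁴)/(360LEI) = -(-4)·(7·8⁴-30·8²·2²+15·2⁴)/(360·8·200000) = 1327/9000000 rad
Load 2 — uniform load w=9 kN/m over full span:
  θ_2 = -w(L³-6Lx²+4x³)/(24EI) = -9·(8³-6·8·2²+4·2³)/(24·200000) = -33/50000 rad
Superposition: θ = Σ θ_i = -4613/9000000 rad ≈ -0.000513 rad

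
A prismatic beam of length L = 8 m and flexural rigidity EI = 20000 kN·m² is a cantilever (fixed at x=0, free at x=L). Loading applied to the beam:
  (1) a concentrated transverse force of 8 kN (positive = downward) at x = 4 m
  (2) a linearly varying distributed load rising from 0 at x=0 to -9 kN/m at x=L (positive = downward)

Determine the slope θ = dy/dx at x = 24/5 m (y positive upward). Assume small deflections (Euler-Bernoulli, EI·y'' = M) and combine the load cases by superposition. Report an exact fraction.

θ(24/5) = 9136/390625 rad

Load 1 — point force P=8 kN at a=4 m (b=L-a=4):
  θ_1 = -Pa²/(2EI)  [x>a] = -8·4²/(2·20000) = -2/625 rad
Load 2 — triangular load w₀=-9 kN/m (0→w₀ over full span):
  θ_2 = (w₀Lx²/4-w₀L²x/3-w₀x⁴/(24L))/EI = ((-9)·8·(24/5)²/4-(-9)·8²·(24/5)/3-(-9)·(24/5)⁴/(24·8))/20000 = 10386/390625 rad
Superposition: θ = Σ θ_i = 9136/390625 rad ≈ 0.023388 rad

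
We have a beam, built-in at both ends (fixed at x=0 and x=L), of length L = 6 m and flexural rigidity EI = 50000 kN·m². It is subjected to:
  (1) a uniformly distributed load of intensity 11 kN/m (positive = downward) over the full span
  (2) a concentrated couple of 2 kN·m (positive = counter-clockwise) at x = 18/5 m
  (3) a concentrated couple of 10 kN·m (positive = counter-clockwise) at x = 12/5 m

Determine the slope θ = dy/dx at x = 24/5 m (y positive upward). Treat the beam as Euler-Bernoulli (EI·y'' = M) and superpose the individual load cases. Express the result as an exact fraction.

Load 1 — uniform load w=11 kN/m over full span:
  θ_1 = -wx(L-x)(L-2x)/(12EI) = -11·(24/5)·(6-(24/5))·(6-2·(24/5))/(12·50000) = 297/781250 rad
Load 2 — applied couple M₀=2 kN·m at a=18/5 m (b=L-a=12/5):
  θ_2 = (R_Ax²/2 - M_Ax - M₀(x-a))/EI  [x>a] with R_A=12/25, M_A=16/25 = ((12/25)·(24/5)²/2 - (16/25)·(24/5) - 2·((24/5)-(18/5)))/50000 = 9/7812500 rad
Load 3 — applied couple M₀=10 kN·m at a=12/5 m (b=L-a=18/5):
  θ_3 = (R_Ax²/2 - M_Ax - M₀(x-a))/EI  [x>a] with R_A=12/5, M_A=6/5 = ((12/5)·(24/5)²/2 - (6/5)·(24/5) - 10·((24/5)-(12/5)))/50000 = -33/781250 rad
Superposition: θ = Σ θ_i = 2649/7812500 rad ≈ 0.000339 rad

θ(24/5) = 2649/7812500 rad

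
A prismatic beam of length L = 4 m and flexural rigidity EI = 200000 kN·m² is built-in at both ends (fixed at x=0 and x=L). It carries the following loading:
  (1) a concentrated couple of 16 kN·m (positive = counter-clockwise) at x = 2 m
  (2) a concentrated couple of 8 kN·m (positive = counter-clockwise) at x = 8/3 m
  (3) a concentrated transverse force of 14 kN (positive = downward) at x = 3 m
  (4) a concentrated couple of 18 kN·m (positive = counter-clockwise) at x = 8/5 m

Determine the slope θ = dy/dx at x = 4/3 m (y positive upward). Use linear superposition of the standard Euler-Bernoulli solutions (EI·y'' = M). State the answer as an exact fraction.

θ(4/3) = 47/67500000 rad

Load 1 — applied couple M₀=16 kN·m at a=2 m (b=L-a=2):
  θ_1 = (R_Ax²/2 - M_Ax)/EI  [x≤a] with R_A=6, M_A=4 = (6·(4/3)²/2 - 4·(4/3))/200000 = 0 rad
Load 2 — applied couple M₀=8 kN·m at a=8/3 m (b=L-a=4/3):
  θ_2 = (R_Ax²/2 - M_Ax)/EI  [x≤a] with R_A=8/3, M_A=8/3 = ((8/3)·(4/3)²/2 - (8/3)·(4/3))/200000 = -1/168750 rad
Load 3 — point force P=14 kN at a=3 m (b=L-a=1):
  θ_3 = -Pb²x(2aL-(3a+b)x)/(2L³EI)  [x≤a] = -14·1²·(4/3)·(2·3·4-(3·3+1)·(4/3))/(2·4³·200000) = -7/900000 rad
Load 4 — applied couple M₀=18 kN·m at a=8/5 m (b=L-a=12/5):
  θ_4 = (R_Ax²/2 - M_Ax)/EI  [x≤a] with R_A=162/25, M_A=54/25 = ((162/25)·(4/3)²/2 - (54/25)·(4/3))/200000 = 9/625000 rad
Superposition: θ = Σ θ_i = 47/67500000 rad ≈ 0.000001 rad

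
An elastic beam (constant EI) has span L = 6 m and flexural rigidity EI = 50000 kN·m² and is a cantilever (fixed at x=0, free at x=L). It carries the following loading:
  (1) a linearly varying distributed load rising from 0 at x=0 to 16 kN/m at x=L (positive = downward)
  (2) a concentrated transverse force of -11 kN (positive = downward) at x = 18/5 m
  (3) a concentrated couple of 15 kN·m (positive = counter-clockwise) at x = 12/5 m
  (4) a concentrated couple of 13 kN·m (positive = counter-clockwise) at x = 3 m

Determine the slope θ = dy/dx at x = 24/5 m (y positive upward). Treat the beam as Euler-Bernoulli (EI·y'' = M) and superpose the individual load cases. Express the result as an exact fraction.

θ(24/5) = -175839/31250000 rad

Load 1 — triangular load w₀=16 kN/m (0→w₀ over full span):
  θ_1 = (w₀Lx²/4-w₀L²x/3-w₀x⁴/(24L))/EI = (16·6·(24/5)²/4-16·6²·(24/5)/3-16·(24/5)⁴/(24·6))/50000 = -16704/1953125 rad
Load 2 — point force P=-11 kN at a=18/5 m (b=L-a=12/5):
  θ_2 = -Pa²/(2EI)  [x>a] = -(-11)·(18/5)²/(2·50000) = 891/625000 rad
Load 3 — applied couple M₀=15 kN·m at a=12/5 m (b=L-a=18/5):
  θ_3 = M₀a/EI  [x>a] = 15·(12/5)/50000 = 9/12500 rad
Load 4 — applied couple M₀=13 kN·m at a=3 m (b=L-a=3):
  θ_4 = M₀a/EI  [x>a] = 13·3/50000 = 39/50000 rad
Superposition: θ = Σ θ_i = -175839/31250000 rad ≈ -0.005627 rad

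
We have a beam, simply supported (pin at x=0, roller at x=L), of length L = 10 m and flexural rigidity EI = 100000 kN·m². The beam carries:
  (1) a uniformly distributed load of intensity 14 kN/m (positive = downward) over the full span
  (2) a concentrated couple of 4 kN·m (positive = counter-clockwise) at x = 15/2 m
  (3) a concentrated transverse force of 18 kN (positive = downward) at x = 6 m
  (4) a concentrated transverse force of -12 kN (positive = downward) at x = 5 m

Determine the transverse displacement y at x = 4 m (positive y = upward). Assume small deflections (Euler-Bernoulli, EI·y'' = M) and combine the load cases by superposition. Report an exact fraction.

y(4) = -9219/500000 m

Load 1 — uniform load w=14 kN/m over full span:
  y_1 = -wx(L³-2Lx²+x³)/(24EI) = -14·4·(10³-2·10·4²+4³)/(24·100000) = -217/12500 m
Load 2 — applied couple M₀=4 kN·m at a=15/2 m (b=L-a=5/2):
  y_2 = (M₀x³/(6L)+C₁x)/EI  [x≤a] with C₁=M₀(3b²-L²)/(6L)=-65/12 = (4·4³/(6·10)+(-65/12)·4)/100000 = -87/500000 m
Load 3 — point force P=18 kN at a=6 m (b=L-a=4):
  y_3 = -Pbx(L²-b²-x²)/(6LEI)  [x≤a] = -18·4·4·(10²-4²-4²)/(6·10·100000) = -51/15625 m
Load 4 — point force P=-12 kN at a=5 m (b=L-a=5):
  y_4 = -Pbx(L²-b²-x²)/(6LEI)  [x≤a] = -(-12)·5·4·(10²-5²-4²)/(6·10·100000) = 59/25000 m
Superposition: y = Σ y_i = -9219/500000 m ≈ -0.018438 m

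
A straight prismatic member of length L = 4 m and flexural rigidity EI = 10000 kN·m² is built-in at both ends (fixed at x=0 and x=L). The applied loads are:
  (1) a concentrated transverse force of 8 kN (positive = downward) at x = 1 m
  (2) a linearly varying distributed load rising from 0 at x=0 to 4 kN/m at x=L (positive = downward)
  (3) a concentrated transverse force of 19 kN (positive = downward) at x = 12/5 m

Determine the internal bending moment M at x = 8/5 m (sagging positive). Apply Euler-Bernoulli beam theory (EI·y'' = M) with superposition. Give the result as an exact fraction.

Load 1 — point force P=8 kN at a=1 m (b=L-a=3):
  M_1 = Pa²(a+3b)(L-x)/L³ - Pa²b/L²  [x>a] = 8·1²·(1+3·3)·(4-(8/5))/4³ - 8·1²·3/4² = 3/2 kN·m
Load 2 — triangular load w₀=4 kN/m (0→w₀ over full span):
  M_2 = 3w₀Lx/20 - w₀L²/30 - w₀x³/(6L) = 3·4·4·(8/5)/20 - 4·4²/30 - 4·(8/5)³/(6·4) = 128/125 kN·m
Load 3 — point force P=19 kN at a=12/5 m (b=L-a=8/5):
  M_3 = Pb²(3a+b)x/L³ - Pab²/L²  [x≤a] = 19·(8/5)²·(3·(12/5)+(8/5))·(8/5)/4³ - 19·(12/5)·(8/5)²/4² = 2128/625 kN·m
Superposition: M = Σ M_i = 7411/1250 kN·m ≈ 5.928800 kN·m

M(8/5) = 7411/1250 kN·m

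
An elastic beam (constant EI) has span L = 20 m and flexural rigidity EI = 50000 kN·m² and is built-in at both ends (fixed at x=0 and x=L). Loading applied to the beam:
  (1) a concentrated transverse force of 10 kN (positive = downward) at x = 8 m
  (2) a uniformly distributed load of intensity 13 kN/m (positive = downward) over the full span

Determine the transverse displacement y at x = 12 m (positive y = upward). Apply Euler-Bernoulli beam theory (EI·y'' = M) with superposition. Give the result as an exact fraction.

Load 1 — point force P=10 kN at a=8 m (b=L-a=12):
  y_1 = -Pa²(L-x)²(3bL-(3b+a)(L-x))/(6L³EI)  [x>a] = -10·8²·(20-12)²·(3·12·20-(3·12+8)·(20-12))/(6·20³·50000) = -1472/234375 m
Load 2 — uniform load w=13 kN/m over full span:
  y_2 = -wx²(L-x)²/(24EI) = -13·12²·(20-12)²/(24·50000) = -312/3125 m
Superposition: y = Σ y_i = -24872/234375 m ≈ -0.106121 m

y(12) = -24872/234375 m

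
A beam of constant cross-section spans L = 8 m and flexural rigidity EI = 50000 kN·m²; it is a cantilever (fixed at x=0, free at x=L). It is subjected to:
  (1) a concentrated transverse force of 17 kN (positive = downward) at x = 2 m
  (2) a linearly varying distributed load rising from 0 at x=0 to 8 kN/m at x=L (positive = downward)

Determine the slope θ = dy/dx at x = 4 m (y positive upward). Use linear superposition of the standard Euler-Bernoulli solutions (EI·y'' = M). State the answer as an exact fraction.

θ(4) = -707/75000 rad

Load 1 — point force P=17 kN at a=2 m (b=L-a=6):
  θ_1 = -Pa²/(2EI)  [x>a] = -17·2²/(2·50000) = -17/25000 rad
Load 2 — triangular load w₀=8 kN/m (0→w₀ over full span):
  θ_2 = (w₀Lx²/4-w₀L²x/3-w₀x⁴/(24L))/EI = (8·8·4²/4-8·8²·4/3-8·4⁴/(24·8))/50000 = -82/9375 rad
Superposition: θ = Σ θ_i = -707/75000 rad ≈ -0.009427 rad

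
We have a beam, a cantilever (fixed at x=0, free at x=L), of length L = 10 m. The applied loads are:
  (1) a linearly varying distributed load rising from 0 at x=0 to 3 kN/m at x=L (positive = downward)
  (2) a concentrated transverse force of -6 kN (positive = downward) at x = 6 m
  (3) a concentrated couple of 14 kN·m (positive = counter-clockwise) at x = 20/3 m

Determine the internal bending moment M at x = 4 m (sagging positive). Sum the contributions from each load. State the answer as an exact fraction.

Load 1 — triangular load w₀=3 kN/m (0→w₀ over full span):
  M_1 = w₀Lx/2 - w₀L²/3 - w₀x³/(6L) = 3·10·4/2 - 3·10²/3 - 3·4³/(6·10) = -216/5 kN·m
Load 2 — point force P=-6 kN at a=6 m (b=L-a=4):
  M_2 = -P(a-x)  [x≤a] = -(-6)·(6-4) = 12 kN·m
Load 3 — applied couple M₀=14 kN·m at a=20/3 m (b=L-a=10/3):
  M_3 = M₀  [x≤a] = 14 = 14 kN·m
Superposition: M = Σ M_i = -86/5 kN·m ≈ -17.200000 kN·m

M(4) = -86/5 kN·m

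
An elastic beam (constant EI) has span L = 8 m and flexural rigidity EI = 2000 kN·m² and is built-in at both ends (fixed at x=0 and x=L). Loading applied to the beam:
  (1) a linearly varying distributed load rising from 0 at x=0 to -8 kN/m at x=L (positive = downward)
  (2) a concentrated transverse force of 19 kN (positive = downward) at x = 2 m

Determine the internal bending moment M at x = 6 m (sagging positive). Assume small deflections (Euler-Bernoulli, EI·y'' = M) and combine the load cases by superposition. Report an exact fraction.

M(6) = -1373/240 kN·m

Load 1 — triangular load w₀=-8 kN/m (0→w₀ over full span):
  M_1 = 3w₀Lx/20 - w₀L²/30 - w₀x³/(6L) = 3·(-8)·8·6/20 - (-8)·8²/30 - (-8)·6³/(6·8) = -68/15 kN·m
Load 2 — point force P=19 kN at a=2 m (b=L-a=6):
  M_2 = Pa²(a+3b)(L-x)/L³ - Pa²b/L²  [x>a] = 19·2²·(2+3·6)·(8-6)/8³ - 19·2²·6/8² = -19/16 kN·m
Superposition: M = Σ M_i = -1373/240 kN·m ≈ -5.720833 kN·m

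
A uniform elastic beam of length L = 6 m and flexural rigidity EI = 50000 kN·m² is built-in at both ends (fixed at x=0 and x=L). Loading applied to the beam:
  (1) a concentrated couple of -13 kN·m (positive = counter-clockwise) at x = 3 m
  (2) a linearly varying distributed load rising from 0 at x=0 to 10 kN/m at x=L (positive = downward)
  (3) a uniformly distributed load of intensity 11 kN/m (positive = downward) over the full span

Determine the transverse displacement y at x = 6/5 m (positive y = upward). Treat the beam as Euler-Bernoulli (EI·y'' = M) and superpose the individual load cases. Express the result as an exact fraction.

y(6/5) = -124281/312500000 m

Load 1 — applied couple M₀=-13 kN·m at a=3 m (b=L-a=3):
  y_1 = (R_Ax³/6 - M_Ax²/2)/EI  [x≤a] with R_A=-13/4, M_A=-13/4 = ((-13/4)·(6/5)³/6 - (-13/4)·(6/5)²/2)/50000 = 351/12500000 m
Load 2 — triangular load w₀=10 kN/m (0→w₀ over full span):
  y_2 = -w₀x²(L-x)²(x+2L)/(120LEI) = -10·(6/5)²·(6-(6/5))²·((6/5)+2·6)/(120·6·50000) = -1188/9765625 m
Load 3 — uniform load w=11 kN/m over full span:
  y_3 = -wx²(L-x)²/(24EI) = -11·(6/5)²·(6-(6/5))²/(24·50000) = -594/1953125 m
Superposition: y = Σ y_i = -124281/312500000 m ≈ -0.000398 m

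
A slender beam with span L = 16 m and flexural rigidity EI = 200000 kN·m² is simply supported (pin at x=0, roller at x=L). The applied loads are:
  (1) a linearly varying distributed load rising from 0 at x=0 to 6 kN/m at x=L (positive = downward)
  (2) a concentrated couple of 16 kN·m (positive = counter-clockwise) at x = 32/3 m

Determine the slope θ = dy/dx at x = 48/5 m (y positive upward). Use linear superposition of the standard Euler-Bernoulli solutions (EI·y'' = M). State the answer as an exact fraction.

Load 1 — triangular load w₀=6 kN/m (0→w₀ over full span):
  θ_1 = -w₀(7L⁴-30L²x²+15x⁴)/(360LEI) = -6·(7·16⁴-30·16²·(48/5)²+15·(48/5)⁴)/(360·16·200000) = 3712/5859375 rad
Load 2 — applied couple M₀=16 kN·m at a=32/3 m (b=L-a=16/3):
  θ_2 = (M₀x²/(2L)+C₁)/EI  [x≤a] with C₁=M₀(3b²-L²)/(6L)=-256/9 = (16·(48/5)²/(2·16)+(-256/9))/200000 = 62/703125 rad
Superposition: θ = Σ θ_i = 12686/17578125 rad ≈ 0.000722 rad

θ(48/5) = 12686/17578125 rad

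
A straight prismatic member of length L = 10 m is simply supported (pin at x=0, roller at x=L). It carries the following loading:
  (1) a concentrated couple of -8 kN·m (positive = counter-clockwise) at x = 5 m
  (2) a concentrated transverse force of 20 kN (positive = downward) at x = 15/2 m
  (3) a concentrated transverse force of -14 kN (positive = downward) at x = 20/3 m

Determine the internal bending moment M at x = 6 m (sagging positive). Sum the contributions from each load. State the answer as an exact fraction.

Load 1 — applied couple M₀=-8 kN·m at a=5 m (b=L-a=5):
  M_1 = M₀x/L - M₀  [x>a] = (-8)·6/10 - (-8) = 16/5 kN·m
Load 2 — point force P=20 kN at a=15/2 m (b=L-a=5/2):
  M_2 = Pbx/L  [x≤a] = 20·(5/2)·6/10 = 30 kN·m
Load 3 — point force P=-14 kN at a=20/3 m (b=L-a=10/3):
  M_3 = Pbx/L  [x≤a] = (-14)·(10/3)·6/10 = -28 kN·m
Superposition: M = Σ M_i = 26/5 kN·m ≈ 5.200000 kN·m

M(6) = 26/5 kN·m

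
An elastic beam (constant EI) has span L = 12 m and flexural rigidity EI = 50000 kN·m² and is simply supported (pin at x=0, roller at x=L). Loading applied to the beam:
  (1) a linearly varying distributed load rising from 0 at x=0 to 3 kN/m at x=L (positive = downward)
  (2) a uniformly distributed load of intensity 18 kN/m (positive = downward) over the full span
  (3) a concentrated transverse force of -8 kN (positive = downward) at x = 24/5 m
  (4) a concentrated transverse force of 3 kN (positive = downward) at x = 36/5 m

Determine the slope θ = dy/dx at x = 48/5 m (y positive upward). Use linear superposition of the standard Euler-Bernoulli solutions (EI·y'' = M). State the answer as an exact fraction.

Load 1 — triangular load w₀=3 kN/m (0→w₀ over full span):
  θ_1 = -w₀(7L⁴-30L²x²+15x⁴)/(360LEI) = -3·(7·12⁴-30·12²·(48/5)²+15·(48/5)⁴)/(360·12·50000) = 6813/3906250 rad
Load 2 — uniform load w=18 kN/m over full span:
  θ_2 = -w(L³-6Lx²+4x³)/(24EI) = -18·(12³-6·12·(48/5)²+4·(48/5)³)/(24·50000) = 8019/390625 rad
Load 3 — point force P=-8 kN at a=24/5 m (b=L-a=36/5):
  θ_3 = -Pa(2L²-6Lx+3x²+a²)/(6LEI)  [x>a] = -(-8)·(24/5)·(2·12²-6·12·(48/5)+3·(48/5)²+(24/5)²)/(6·12·50000) = -432/390625 rad
Load 4 — point force P=3 kN at a=36/5 m (b=L-a=24/5):
  θ_4 = -Pa(2L²-6Lx+3x²+a²)/(6LEI)  [x>a] = -3·(36/5)·(2·12²-6·12·(48/5)+3·(48/5)²+(36/5)²)/(6·12·50000) = 351/781250 rad
Superposition: θ = Σ θ_i = 42219/1953125 rad ≈ 0.021616 rad

θ(48/5) = 42219/1953125 rad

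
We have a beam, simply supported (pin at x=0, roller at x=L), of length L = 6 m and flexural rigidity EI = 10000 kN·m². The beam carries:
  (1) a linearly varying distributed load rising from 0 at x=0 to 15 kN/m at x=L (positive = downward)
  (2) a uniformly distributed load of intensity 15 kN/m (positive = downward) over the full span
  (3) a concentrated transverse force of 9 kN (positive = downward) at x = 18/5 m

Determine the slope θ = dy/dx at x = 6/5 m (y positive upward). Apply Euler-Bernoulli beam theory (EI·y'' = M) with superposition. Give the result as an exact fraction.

θ(6/5) = -21861/1250000 rad

Load 1 — triangular load w₀=15 kN/m (0→w₀ over full span):
  θ_1 = -w₀(7L⁴-30L²x²+15x⁴)/(360LEI) = -15·(7·6⁴-30·6²·(6/5)²+15·(6/5)⁴)/(360·6·10000) = -819/156250 rad
Load 2 — uniform load w=15 kN/m over full span:
  θ_2 = -w(L³-6Lx²+4x³)/(24EI) = -15·(6³-6·6·(6/5)²+4·(6/5)³)/(24·10000) = -2673/250000 rad
Load 3 — point force P=9 kN at a=18/5 m (b=L-a=12/5):
  θ_3 = -Pb(L²-b²-3x²)/(6LEI)  [x≤a] = -9·(12/5)·(6²-(12/5)²-3·(6/5)²)/(6·6·10000) = -243/156250 rad
Superposition: θ = Σ θ_i = -21861/1250000 rad ≈ -0.017489 rad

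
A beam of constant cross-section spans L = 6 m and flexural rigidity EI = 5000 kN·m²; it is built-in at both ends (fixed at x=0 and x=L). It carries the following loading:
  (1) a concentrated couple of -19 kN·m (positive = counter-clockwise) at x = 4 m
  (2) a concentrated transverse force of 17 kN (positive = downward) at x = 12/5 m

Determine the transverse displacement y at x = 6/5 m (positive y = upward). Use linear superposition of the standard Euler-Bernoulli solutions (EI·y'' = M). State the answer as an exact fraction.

y(6/5) = -31709/39062500 m

Load 1 — applied couple M₀=-19 kN·m at a=4 m (b=L-a=2):
  y_1 = (R_Ax³/6 - M_Ax²/2)/EI  [x≤a] with R_A=-38/9, M_A=-19/3 = ((-38/9)·(6/5)³/6 - (-19/3)·(6/5)²/2)/5000 = 209/312500 m
Load 2 — point force P=17 kN at a=12/5 m (b=L-a=18/5):
  y_2 = -Pb²x²(3aL-(3a+b)x)/(6L³EI)  [x≤a] = -17·(18/5)²·(6/5)²·(3·(12/5)·6-(3·(12/5)+(18/5))·(6/5))/(6·6³·5000) = -28917/19531250 m
Superposition: y = Σ y_i = -31709/39062500 m ≈ -0.000812 m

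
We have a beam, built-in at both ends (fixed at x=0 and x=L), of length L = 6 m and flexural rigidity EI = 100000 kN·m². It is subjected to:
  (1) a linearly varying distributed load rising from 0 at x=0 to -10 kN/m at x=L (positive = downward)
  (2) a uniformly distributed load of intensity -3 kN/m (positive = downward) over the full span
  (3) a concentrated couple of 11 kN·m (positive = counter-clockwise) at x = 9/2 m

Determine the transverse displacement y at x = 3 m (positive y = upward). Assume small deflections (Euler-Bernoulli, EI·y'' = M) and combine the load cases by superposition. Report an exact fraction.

y(3) = 333/1600000 m

Load 1 — triangular load w₀=-10 kN/m (0→w₀ over full span):
  y_1 = -w₀x²(L-x)²(x+2L)/(120LEI) = -(-10)·3²·(6-3)²·(3+2·6)/(120·6·100000) = 27/160000 m
Load 2 — uniform load w=-3 kN/m over full span:
  y_2 = -wx²(L-x)²/(24EI) = -(-3)·3²·(6-3)²/(24·100000) = 81/800000 m
Load 3 — applied couple M₀=11 kN·m at a=9/2 m (b=L-a=3/2):
  y_3 = (R_Ax³/6 - M_Ax²/2)/EI  [x≤a] with R_A=33/16, M_A=55/16 = ((33/16)·3³/6 - (55/16)·3²/2)/100000 = -99/1600000 m
Superposition: y = Σ y_i = 333/1600000 m ≈ 0.000208 m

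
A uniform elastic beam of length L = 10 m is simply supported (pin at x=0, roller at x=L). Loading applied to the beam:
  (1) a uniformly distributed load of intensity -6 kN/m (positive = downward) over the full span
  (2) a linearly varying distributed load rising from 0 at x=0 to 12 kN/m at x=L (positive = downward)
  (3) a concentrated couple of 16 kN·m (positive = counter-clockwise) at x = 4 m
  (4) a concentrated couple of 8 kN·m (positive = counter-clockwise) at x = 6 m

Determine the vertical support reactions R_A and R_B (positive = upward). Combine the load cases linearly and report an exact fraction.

R_A = -38/5 kN, R_B = 38/5 kN

Load 1 — uniform load w=-6 kN/m over full span:
  R_A = wL/2 = (-6)·10/2 = -30 kN
  R_B = wL/2 = (-6)·10/2 = -30 kN
Load 2 — triangular load w₀=12 kN/m (0→w₀ over full span):
  R_A = w₀L/6 = 12·10/6 = 20 kN
  R_B = w₀L/3 = 12·10/3 = 40 kN
Load 3 — applied couple M₀=16 kN·m at a=4 m (b=L-a=6):
  R_A = M₀/L = 16/10 = 8/5 kN
  R_B = -M₀/L = -16/10 = -8/5 kN
Load 4 — applied couple M₀=8 kN·m at a=6 m (b=L-a=4):
  R_A = M₀/L = 8/10 = 4/5 kN
  R_B = -M₀/L = -8/10 = -4/5 kN
Superposition: R_A = -38/5 kN, R_B = 38/5 kN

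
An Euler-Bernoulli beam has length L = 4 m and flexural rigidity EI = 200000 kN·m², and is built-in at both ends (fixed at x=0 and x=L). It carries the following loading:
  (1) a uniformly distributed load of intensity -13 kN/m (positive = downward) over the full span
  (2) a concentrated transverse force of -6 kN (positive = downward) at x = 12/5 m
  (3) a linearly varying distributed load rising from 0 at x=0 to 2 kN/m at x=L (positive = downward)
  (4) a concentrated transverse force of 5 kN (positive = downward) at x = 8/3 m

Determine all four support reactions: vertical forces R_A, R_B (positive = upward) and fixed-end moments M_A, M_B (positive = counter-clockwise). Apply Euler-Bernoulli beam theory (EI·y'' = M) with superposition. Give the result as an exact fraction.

R_A = -86453/3375 kN, M_A = -57676/3375 kN·m, R_B = -78922/3375 kN, M_B = 54764/3375 kN·m

Load 1 — uniform load w=-13 kN/m over full span:
  R_A = wL/2 = (-13)·4/2 = -26 kN
  M_A = wL²/12 = (-13)·4²/12 = -52/3 kN·m
  R_B = wL/2 = (-13)·4/2 = -26 kN
  M_B = -wL²/12 = -(-13)·4²/12 = 52/3 kN·m
Load 2 — point force P=-6 kN at a=12/5 m (b=L-a=8/5):
  R_A = Pb²(3a+b)/L³ = (-6)·(8/5)²·(3·(12/5)+(8/5))/4³ = -264/125 kN
  M_A = Pab²/L² = (-6)·(12/5)·(8/5)²/4² = -288/125 kN·m
  R_B = Pa²(a+3b)/L³ = (-6)·(12/5)²·((12/5)+3·(8/5))/4³ = -486/125 kN
  M_B = -Pa²b/L² = -(-6)·(12/5)²·(8/5)/4² = 432/125 kN·m
Load 3 — triangular load w₀=2 kN/m (0→w₀ over full span):
  R_A = 3w₀L/20 = 3·2·4/20 = 6/5 kN
  M_A = w₀L²/30 = 2·4²/30 = 16/15 kN·m
  R_B = 7w₀L/20 = 7·2·4/20 = 14/5 kN
  M_B = -w₀L²/20 = -2·4²/20 = -8/5 kN·m
Load 4 — point force P=5 kN at a=8/3 m (b=L-a=4/3):
  R_A = Pb²(3a+b)/L³ = 5·(4/3)²·(3·(8/3)+(4/3))/4³ = 35/27 kN
  M_A = Pab²/L² = 5·(8/3)·(4/3)²/4² = 40/27 kN·m
  R_B = Pa²(a+3b)/L³ = 5·(8/3)²·((8/3)+3·(4/3))/4³ = 100/27 kN
  M_B = -Pa²b/L² = -5·(8/3)²·(4/3)/4² = -80/27 kN·m
Superposition: R_A = -86453/3375 kN, M_A = -57676/3375 kN·m, R_B = -78922/3375 kN, M_B = 54764/3375 kN·m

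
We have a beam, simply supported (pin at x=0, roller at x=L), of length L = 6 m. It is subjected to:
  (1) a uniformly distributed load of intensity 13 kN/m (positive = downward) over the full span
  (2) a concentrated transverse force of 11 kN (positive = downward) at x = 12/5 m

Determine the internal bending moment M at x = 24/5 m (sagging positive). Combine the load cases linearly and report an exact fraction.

Load 1 — uniform load w=13 kN/m over full span:
  M_1 = wx(L-x)/2 = 13·(24/5)·(6-(24/5))/2 = 936/25 kN·m
Load 2 — point force P=11 kN at a=12/5 m (b=L-a=18/5):
  M_2 = Pa(L-x)/L  [x>a] = 11·(12/5)·(6-(24/5))/6 = 132/25 kN·m
Superposition: M = Σ M_i = 1068/25 kN·m ≈ 42.720000 kN·m

M(24/5) = 1068/25 kN·m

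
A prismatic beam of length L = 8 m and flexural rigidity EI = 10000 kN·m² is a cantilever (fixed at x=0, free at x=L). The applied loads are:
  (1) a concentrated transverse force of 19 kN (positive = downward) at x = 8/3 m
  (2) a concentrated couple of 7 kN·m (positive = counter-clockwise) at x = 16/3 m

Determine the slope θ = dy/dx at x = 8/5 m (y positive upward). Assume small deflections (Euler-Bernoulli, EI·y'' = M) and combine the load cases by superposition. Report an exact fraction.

Load 1 — point force P=19 kN at a=8/3 m (b=L-a=16/3):
  θ_1 = -Px(2a-x)/(2EI)  [x≤a] = -19·(8/5)·(2·(8/3)-(8/5))/(2·10000) = -266/46875 rad
Load 2 — applied couple M₀=7 kN·m at a=16/3 m (b=L-a=8/3):
  θ_2 = M₀x/EI  [x≤a] = 7·(8/5)/10000 = 7/6250 rad
Superposition: θ = Σ θ_i = -427/93750 rad ≈ -0.004555 rad

θ(8/5) = -427/93750 rad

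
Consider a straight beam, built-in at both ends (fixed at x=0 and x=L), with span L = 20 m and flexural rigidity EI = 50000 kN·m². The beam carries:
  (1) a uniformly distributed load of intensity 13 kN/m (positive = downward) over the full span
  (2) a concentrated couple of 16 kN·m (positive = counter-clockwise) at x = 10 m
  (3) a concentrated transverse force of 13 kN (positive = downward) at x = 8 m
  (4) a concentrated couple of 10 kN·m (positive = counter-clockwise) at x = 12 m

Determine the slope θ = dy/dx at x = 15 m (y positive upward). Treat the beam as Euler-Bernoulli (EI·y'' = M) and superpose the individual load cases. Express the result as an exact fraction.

θ(15) = 8781/500000 rad

Load 1 — uniform load w=13 kN/m over full span:
  θ_1 = -wx(L-x)(L-2x)/(12EI) = -13·15·(20-15)·(20-2·15)/(12·50000) = 13/800 rad
Load 2 — applied couple M₀=16 kN·m at a=10 m (b=L-a=10):
  θ_2 = (R_Ax²/2 - M_Ax - M₀(x-a))/EI  [x>a] with R_A=6/5, M_A=4 = ((6/5)·15²/2 - 4·15 - 16·(15-10))/50000 = -1/10000 rad
Load 3 — point force P=13 kN at a=8 m (b=L-a=12):
  θ_3 = Pa²(L-x)(2bL-(3b+a)(L-x))/(2L³EI)  [x>a] = 13·8²·(20-15)·(2·12·20-(3·12+8)·(20-15))/(2·20³·50000) = 169/125000 rad
Load 4 — applied couple M₀=10 kN·m at a=12 m (b=L-a=8):
  θ_4 = (R_Ax²/2 - M_Ax - M₀(x-a))/EI  [x>a] with R_A=18/25, M_A=16/5 = ((18/25)·15²/2 - (16/5)·15 - 10·(15-12))/50000 = 3/50000 rad
Superposition: θ = Σ θ_i = 8781/500000 rad ≈ 0.017562 rad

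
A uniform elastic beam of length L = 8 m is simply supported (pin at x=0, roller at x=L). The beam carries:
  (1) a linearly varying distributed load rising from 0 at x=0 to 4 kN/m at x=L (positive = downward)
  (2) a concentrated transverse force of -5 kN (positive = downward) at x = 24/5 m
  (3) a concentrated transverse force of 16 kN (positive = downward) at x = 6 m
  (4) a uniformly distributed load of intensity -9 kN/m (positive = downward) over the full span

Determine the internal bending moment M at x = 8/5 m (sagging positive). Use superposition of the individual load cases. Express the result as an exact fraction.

M(8/5) = -4336/125 kN·m

Load 1 — triangular load w₀=4 kN/m (0→w₀ over full span):
  M_1 = w₀Lx/6 - w₀x³/(6L) = 4·8·(8/5)/6 - 4·(8/5)³/(6·8) = 1024/125 kN·m
Load 2 — point force P=-5 kN at a=24/5 m (b=L-a=16/5):
  M_2 = Pbx/L  [x≤a] = (-5)·(16/5)·(8/5)/8 = -16/5 kN·m
Load 3 — point force P=16 kN at a=6 m (b=L-a=2):
  M_3 = Pbx/L  [x≤a] = 16·2·(8/5)/8 = 32/5 kN·m
Load 4 — uniform load w=-9 kN/m over full span:
  M_4 = wx(L-x)/2 = (-9)·(8/5)·(8-(8/5))/2 = -1152/25 kN·m
Superposition: M = Σ M_i = -4336/125 kN·m ≈ -34.688000 kN·m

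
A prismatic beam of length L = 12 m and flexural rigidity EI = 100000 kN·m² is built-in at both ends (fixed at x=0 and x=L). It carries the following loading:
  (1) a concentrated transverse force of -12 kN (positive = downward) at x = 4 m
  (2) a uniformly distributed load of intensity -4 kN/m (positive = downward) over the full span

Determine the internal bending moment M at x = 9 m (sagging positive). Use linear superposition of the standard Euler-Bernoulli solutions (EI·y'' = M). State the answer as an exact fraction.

Load 1 — point force P=-12 kN at a=4 m (b=L-a=8):
  M_1 = Pa²(a+3b)(L-x)/L³ - Pa²b/L²  [x>a] = (-12)·4²·(4+3·8)·(12-9)/12³ - (-12)·4²·8/12² = 4/3 kN·m
Load 2 — uniform load w=-4 kN/m over full span:
  M_2 = wLx/2 - wL²/12 - wx²/2 = (-4)·12·9/2 - (-4)·12²/12 - (-4)·9²/2 = -6 kN·m
Superposition: M = Σ M_i = -14/3 kN·m ≈ -4.666667 kN·m

M(9) = -14/3 kN·m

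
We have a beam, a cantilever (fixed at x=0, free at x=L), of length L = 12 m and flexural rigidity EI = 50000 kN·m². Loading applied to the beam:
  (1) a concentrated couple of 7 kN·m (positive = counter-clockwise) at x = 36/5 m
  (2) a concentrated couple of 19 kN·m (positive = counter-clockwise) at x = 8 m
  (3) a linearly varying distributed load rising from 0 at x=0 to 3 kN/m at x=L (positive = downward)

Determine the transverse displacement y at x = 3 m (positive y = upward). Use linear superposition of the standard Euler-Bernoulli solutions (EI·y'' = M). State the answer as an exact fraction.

y(3) = -72081/8000000 m

Load 1 — applied couple M₀=7 kN·m at a=36/5 m (b=L-a=24/5):
  y_1 = M₀x²/(2EI)  [x≤a] = 7·3²/(2·50000) = 63/100000 m
Load 2 — applied couple M₀=19 kN·m at a=8 m (b=L-a=4):
  y_2 = M₀x²/(2EI)  [x≤a] = 19·3²/(2·50000) = 171/100000 m
Load 3 — triangular load w₀=3 kN/m (0→w₀ over full span):
  y_3 = (w₀Lx³/12-w₀L²x²/6-w₀x⁵/(120L))/EI = (3·12·3³/12-3·12²·3²/6-3·3⁵/(120·12))/50000 = -90801/8000000 m
Superposition: y = Σ y_i = -72081/8000000 m ≈ -0.009010 m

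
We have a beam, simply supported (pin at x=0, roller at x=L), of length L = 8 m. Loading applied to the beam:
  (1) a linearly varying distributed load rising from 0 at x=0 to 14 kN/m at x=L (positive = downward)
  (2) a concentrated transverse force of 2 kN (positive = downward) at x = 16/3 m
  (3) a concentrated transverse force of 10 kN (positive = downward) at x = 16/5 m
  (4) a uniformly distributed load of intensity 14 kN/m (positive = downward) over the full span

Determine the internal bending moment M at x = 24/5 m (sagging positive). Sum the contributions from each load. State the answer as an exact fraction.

M(24/5) = 22608/125 kN·m

Load 1 — triangular load w₀=14 kN/m (0→w₀ over full span):
  M_1 = w₀Lx/6 - w₀x³/(6L) = 14·8·(24/5)/6 - 14·(24/5)³/(6·8) = 7168/125 kN·m
Load 2 — point force P=2 kN at a=16/3 m (b=L-a=8/3):
  M_2 = Pbx/L  [x≤a] = 2·(8/3)·(24/5)/8 = 16/5 kN·m
Load 3 — point force P=10 kN at a=16/5 m (b=L-a=24/5):
  M_3 = Pa(L-x)/L  [x>a] = 10·(16/5)·(8-(24/5))/8 = 64/5 kN·m
Load 4 — uniform load w=14 kN/m over full span:
  M_4 = wx(L-x)/2 = 14·(24/5)·(8-(24/5))/2 = 2688/25 kN·m
Superposition: M = Σ M_i = 22608/125 kN·m ≈ 180.864000 kN·m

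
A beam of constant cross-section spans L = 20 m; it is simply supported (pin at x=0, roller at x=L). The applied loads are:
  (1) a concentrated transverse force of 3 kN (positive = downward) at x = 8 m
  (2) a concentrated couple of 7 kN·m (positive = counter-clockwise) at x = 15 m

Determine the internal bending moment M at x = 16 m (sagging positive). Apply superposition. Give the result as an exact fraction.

Load 1 — point force P=3 kN at a=8 m (b=L-a=12):
  M_1 = Pa(L-x)/L  [x>a] = 3·8·(20-16)/20 = 24/5 kN·m
Load 2 — applied couple M₀=7 kN·m at a=15 m (b=L-a=5):
  M_2 = M₀x/L - M₀  [x>a] = 7·16/20 - 7 = -7/5 kN·m
Superposition: M = Σ M_i = 17/5 kN·m ≈ 3.400000 kN·m

M(16) = 17/5 kN·m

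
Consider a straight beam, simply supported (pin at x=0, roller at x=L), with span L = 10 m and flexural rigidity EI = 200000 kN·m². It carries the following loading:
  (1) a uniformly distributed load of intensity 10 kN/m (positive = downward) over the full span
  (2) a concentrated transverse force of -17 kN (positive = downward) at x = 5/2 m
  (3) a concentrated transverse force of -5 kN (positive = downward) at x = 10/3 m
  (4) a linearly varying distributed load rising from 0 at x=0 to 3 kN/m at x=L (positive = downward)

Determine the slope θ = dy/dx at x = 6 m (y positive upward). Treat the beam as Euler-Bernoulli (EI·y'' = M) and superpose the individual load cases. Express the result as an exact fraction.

θ(6) = 1231663/2592000000 rad

Load 1 — uniform load w=10 kN/m over full span:
  θ_1 = -w(L³-6Lx²+4x³)/(24EI) = -10·(10³-6·10·6²+4·6³)/(24·200000) = 37/60000 rad
Load 2 — point force P=-17 kN at a=5/2 m (b=L-a=15/2):
  θ_2 = -Pa(2L²-6Lx+3x²+a²)/(6LEI)  [x>a] = -(-17)·(5/2)·(2·10²-6·10·6+3·6²+(5/2)²)/(6·10·200000) = -1037/6400000 rad
Load 3 — point force P=-5 kN at a=10/3 m (b=L-a=20/3):
  θ_3 = -Pa(2L²-6Lx+3x²+a²)/(6LEI)  [x>a] = -(-5)·(10/3)·(2·10²-6·10·6+3·6²+(10/3)²)/(6·10·200000) = -23/405000 rad
Load 4 — triangular load w₀=3 kN/m (0→w₀ over full span):
  θ_4 = -w₀(7L⁴-30L²x²+15x⁴)/(360LEI) = -3·(7·10⁴-30·10²·6²+15·6⁴)/(360·10·200000) = 29/375000 rad
Superposition: θ = Σ θ_i = 1231663/2592000000 rad ≈ 0.000475 rad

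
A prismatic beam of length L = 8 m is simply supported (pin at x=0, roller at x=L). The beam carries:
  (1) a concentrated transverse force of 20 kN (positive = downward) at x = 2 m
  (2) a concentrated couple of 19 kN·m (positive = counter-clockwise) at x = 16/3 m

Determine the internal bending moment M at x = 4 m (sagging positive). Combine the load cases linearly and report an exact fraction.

M(4) = 59/2 kN·m

Load 1 — point force P=20 kN at a=2 m (b=L-a=6):
  M_1 = Pa(L-x)/L  [x>a] = 20·2·(8-4)/8 = 20 kN·m
Load 2 — applied couple M₀=19 kN·m at a=16/3 m (b=L-a=8/3):
  M_2 = M₀x/L  [x≤a] = 19·4/8 = 19/2 kN·m
Superposition: M = Σ M_i = 59/2 kN·m ≈ 29.500000 kN·m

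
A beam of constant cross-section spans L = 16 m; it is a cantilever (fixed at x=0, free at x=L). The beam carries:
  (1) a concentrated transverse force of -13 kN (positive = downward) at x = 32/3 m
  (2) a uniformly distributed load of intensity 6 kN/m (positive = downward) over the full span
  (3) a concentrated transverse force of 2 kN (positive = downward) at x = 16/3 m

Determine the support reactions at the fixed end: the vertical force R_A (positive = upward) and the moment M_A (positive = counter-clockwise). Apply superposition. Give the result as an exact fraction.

R_A = 85 kN, M_A = 640 kN·m

Load 1 — point force P=-13 kN at a=32/3 m (b=L-a=16/3):
  R_A = P = (-13) = -13 kN
  M_A = Pa = (-13)·(32/3) = -416/3 kN·m
Load 2 — uniform load w=6 kN/m over full span:
  R_A = wL = 6·16 = 96 kN
  M_A = wL²/2 = 6·16²/2 = 768 kN·m
Load 3 — point force P=2 kN at a=16/3 m (b=L-a=32/3):
  R_A = P = 2 kN
  M_A = Pa = 2·(16/3) = 32/3 kN·m
Superposition: R_A = 85 kN, M_A = 640 kN·m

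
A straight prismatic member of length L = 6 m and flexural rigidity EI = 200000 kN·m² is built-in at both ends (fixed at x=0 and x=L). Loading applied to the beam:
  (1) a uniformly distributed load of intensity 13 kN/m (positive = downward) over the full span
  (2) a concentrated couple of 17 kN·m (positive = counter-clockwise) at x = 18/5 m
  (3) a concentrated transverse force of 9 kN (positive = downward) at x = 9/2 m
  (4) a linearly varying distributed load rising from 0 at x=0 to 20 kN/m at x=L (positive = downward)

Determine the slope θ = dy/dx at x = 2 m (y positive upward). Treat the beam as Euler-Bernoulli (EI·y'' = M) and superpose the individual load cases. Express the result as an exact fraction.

θ(2) = -32873/180000000 rad

Load 1 — uniform load w=13 kN/m over full span:
  θ_1 = -wx(L-x)(L-2x)/(12EI) = -13·2·(6-2)·(6-2·2)/(12·200000) = -13/150000 rad
Load 2 — applied couple M₀=17 kN·m at a=18/5 m (b=L-a=12/5):
  θ_2 = (R_Ax²/2 - M_Ax)/EI  [x≤a] with R_A=102/25, M_A=136/25 = ((102/25)·2²/2 - (136/25)·2)/200000 = -17/1250000 rad
Load 3 — point force P=9 kN at a=9/2 m (b=L-a=3/2):
  θ_3 = -Pb²x(2aL-(3a+b)x)/(2L³EI)  [x≤a] = -9·(3/2)²·2·(2·(9/2)·6-(3·(9/2)+(3/2))·2)/(2·6³·200000) = -9/800000 rad
Load 4 — triangular load w₀=20 kN/m (0→w₀ over full span):
  θ_4 = -w₀(2x(L-x)(L-2x)(x+2L)+x²(L-x)²)/(120LEI) = -20·(2·2·(6-2)·(6-2·2)·(2+2·6)+2²·(6-2)²)/(120·6·200000) = -2/28125 rad
Superposition: θ = Σ θ_i = -32873/180000000 rad ≈ -0.000183 rad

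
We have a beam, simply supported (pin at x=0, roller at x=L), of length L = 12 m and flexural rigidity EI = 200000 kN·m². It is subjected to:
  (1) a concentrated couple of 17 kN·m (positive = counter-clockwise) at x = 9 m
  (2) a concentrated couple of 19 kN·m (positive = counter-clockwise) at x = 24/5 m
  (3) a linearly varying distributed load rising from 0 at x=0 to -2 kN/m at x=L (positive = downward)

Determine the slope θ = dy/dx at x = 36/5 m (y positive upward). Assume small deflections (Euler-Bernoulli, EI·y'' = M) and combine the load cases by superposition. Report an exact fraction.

θ(36/5) = -51213/1000000000 rad

Load 1 — applied couple M₀=17 kN·m at a=9 m (b=L-a=3):
  θ_1 = (M₀x²/(2L)+C₁)/EI  [x≤a] with C₁=M₀(3b²-L²)/(6L)=-221/8 = (17·(36/5)²/(2·12)+(-221/8))/200000 = 1819/40000000 rad
Load 2 — applied couple M₀=19 kN·m at a=24/5 m (b=L-a=36/5):
  θ_2 = (M₀x²/(2L)-M₀(x-a)+C₁)/EI  [x>a] with C₁=M₀(3b²-L²)/(6L)=76/25 = (19·(36/5)²/(2·12)-19·((36/5)-(24/5))+(76/25))/200000 = -19/2500000 rad
Load 3 — triangular load w₀=-2 kN/m (0→w₀ over full span):
  θ_3 = -w₀(7L⁴-30L²x²+15x⁴)/(360LEI) = -(-2)·(7·12⁴-30·12²·(36/5)²+15·(36/5)⁴)/(360·12·200000) = -174/1953125 rad
Superposition: θ = Σ θ_i = -51213/1000000000 rad ≈ -0.000051 rad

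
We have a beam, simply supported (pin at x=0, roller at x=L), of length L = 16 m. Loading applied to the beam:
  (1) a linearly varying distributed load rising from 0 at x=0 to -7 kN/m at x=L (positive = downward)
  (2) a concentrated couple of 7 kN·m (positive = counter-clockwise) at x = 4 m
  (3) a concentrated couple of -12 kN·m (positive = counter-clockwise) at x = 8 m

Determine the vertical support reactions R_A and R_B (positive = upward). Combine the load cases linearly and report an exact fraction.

R_A = -911/48 kN, R_B = -1777/48 kN

Load 1 — triangular load w₀=-7 kN/m (0→w₀ over full span):
  R_A = w₀L/6 = (-7)·16/6 = -56/3 kN
  R_B = w₀L/3 = (-7)·16/3 = -112/3 kN
Load 2 — applied couple M₀=7 kN·m at a=4 m (b=L-a=12):
  R_A = M₀/L = 7/16 kN
  R_B = -M₀/L = -7/16 kN
Load 3 — applied couple M₀=-12 kN·m at a=8 m (b=L-a=8):
  R_A = M₀/L = (-12)/16 = -3/4 kN
  R_B = -M₀/L = -(-12)/16 = 3/4 kN
Superposition: R_A = -911/48 kN, R_B = -1777/48 kN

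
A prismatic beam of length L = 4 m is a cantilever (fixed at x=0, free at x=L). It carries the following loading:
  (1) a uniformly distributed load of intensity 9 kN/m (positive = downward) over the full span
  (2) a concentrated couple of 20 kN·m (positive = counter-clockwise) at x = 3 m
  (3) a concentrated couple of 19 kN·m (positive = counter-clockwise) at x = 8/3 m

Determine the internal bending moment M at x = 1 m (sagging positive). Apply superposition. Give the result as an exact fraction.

Load 1 — uniform load w=9 kN/m over full span:
  M_1 = -w(L-x)²/2 = -9·(4-1)²/2 = -81/2 kN·m
Load 2 — applied couple M₀=20 kN·m at a=3 m (b=L-a=1):
  M_2 = M₀  [x≤a] = 20 = 20 kN·m
Load 3 — applied couple M₀=19 kN·m at a=8/3 m (b=L-a=4/3):
  M_3 = M₀  [x≤a] = 19 = 19 kN·m
Superposition: M = Σ M_i = -3/2 kN·m ≈ -1.500000 kN·m

M(1) = -3/2 kN·m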